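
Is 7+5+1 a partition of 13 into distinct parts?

The parts sum to 13, and the condition 'all summands are distinct' holds.

Yes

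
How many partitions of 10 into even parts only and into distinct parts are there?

3

Enumerating:
10
8+2
6+4
That's 3 in total.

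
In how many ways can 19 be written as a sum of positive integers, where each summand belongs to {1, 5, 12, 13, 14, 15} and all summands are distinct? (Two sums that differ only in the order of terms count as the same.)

The partitions of 19 that satisfy the conditions:
14, 5
13, 5, 1

2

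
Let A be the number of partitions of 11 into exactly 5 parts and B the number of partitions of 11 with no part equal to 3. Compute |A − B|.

Partitions of 11 into exactly 5 parts: 10.
Partitions of 11 with no part equal to 3: 34.
|10 − 34| = 24.

24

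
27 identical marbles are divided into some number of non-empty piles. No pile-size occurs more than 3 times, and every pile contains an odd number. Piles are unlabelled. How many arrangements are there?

70

There are too many to list fully; the first 12 (by largest part) are:
27
25+1+1
23+3+1
21+5+1
21+3+3
21+3+1+1+1
19+7+1
19+5+3
19+5+1+1+1
19+3+3+1+1
17+9+1
17+7+3
…and 58 more, for 70 total.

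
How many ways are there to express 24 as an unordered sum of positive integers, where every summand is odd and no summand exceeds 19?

119

Systematic enumeration (by largest part, then next-largest, …) yields 119.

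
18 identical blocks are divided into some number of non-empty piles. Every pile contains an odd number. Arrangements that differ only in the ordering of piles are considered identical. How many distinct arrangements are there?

A partial list (first 12 by largest part):
1 + 17
3 + 15
1 + 1 + 1 + 15
5 + 13
1 + 1 + 3 + 13
1 + 1 + 1 + 1 + 1 + 13
7 + 11
1 + 1 + 5 + 11
1 + 3 + 3 + 11
1 + 1 + 1 + 1 + 3 + 11
1 + 1 + 1 + 1 + 1 + 1 + 1 + 11
9 + 9
…and 34 more, for 46 total.

46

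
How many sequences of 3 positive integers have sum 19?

By stars and bars with positive parts, the count is C(18,2) = 153.

153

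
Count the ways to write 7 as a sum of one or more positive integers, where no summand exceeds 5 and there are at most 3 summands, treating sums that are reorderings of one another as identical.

They are:
5+2
5+1+1
4+3
4+2+1
3+3+1
3+2+2

6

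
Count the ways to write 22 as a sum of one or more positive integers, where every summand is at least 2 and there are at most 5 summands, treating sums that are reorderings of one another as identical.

135

A full systematic count gives 135.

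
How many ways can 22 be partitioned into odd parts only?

Counting exhaustively, 89 partitions satisfy the conditions.

89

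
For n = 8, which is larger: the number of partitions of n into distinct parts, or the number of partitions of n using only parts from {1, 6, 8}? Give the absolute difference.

Partitions of 8 into distinct parts: 6.
Partitions of 8 using only parts from {1, 6, 8}: 3.
|6 − 3| = 3.

3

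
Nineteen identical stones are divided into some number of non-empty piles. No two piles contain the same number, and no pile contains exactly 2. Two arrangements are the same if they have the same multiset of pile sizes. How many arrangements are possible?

There are too many to list fully; the first 12 (by largest part) are:
19
18 + 1
16 + 3
15 + 4
15 + 3 + 1
14 + 5
14 + 4 + 1
13 + 6
13 + 5 + 1
12 + 7
12 + 6 + 1
12 + 4 + 3
…and 20 more, for 32 total.

32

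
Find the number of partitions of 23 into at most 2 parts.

Listing the qualifying partitions of 23:
23
1, 22
2, 21
3, 20
4, 19
5, 18
6, 17
7, 16
8, 15
9, 14
10, 13
11, 12
Counting gives 12.

12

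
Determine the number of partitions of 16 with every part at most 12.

224

Direct enumeration gives 224 partitions.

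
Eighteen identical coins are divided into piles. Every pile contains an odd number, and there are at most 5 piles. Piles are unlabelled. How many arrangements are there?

16

Listing the qualifying partitions of 18:
17,1
15,3
15,1,1,1
13,5
13,3,1,1
11,7
11,5,1,1
11,3,3,1
9,9
9,7,1,1
9,5,3,1
9,3,3,3
7,7,3,1
7,5,5,1
7,5,3,3
5,5,5,3
Counting gives 16.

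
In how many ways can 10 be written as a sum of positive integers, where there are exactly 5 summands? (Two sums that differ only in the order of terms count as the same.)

7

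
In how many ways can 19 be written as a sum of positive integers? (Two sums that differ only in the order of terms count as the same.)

490

Direct enumeration gives 490 partitions.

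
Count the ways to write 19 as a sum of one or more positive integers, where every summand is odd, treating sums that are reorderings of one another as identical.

54

There are too many to list fully; the first 12 (by largest part) are:
19
17+1+1
15+3+1
15+1+1+1+1
13+5+1
13+3+3
13+3+1+1+1
13+1+1+1+1+1+1
11+7+1
11+5+3
11+5+1+1+1
11+3+3+1+1
…and 42 more, for 54 total.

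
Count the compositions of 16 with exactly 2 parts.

Equivalently, choose which 1 of the 15 gaps become plus signs: C(15,1) = 15.

15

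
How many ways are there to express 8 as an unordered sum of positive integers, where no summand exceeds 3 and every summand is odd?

3

The partitions of 8 that satisfy the conditions:
3, 3, 1, 1
3, 1, 1, 1, 1, 1
1, 1, 1, 1, 1, 1, 1, 1
Counting gives 3.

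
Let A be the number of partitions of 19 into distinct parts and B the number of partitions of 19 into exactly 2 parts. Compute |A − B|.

Partitions of 19 into distinct parts: 54.
Partitions of 19 into exactly 2 parts: 9.
|54 − 9| = 45.

45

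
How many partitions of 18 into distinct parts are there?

46

A partial list (first 12 by largest part):
18
1,17
2,16
3,15
1,2,15
4,14
1,3,14
5,13
1,4,13
2,3,13
6,12
1,5,12
…and 34 more, for 46 total.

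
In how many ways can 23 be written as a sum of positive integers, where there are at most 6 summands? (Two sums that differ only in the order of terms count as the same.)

454

There are 454 such partitions.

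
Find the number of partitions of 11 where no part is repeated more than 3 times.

A partial list (first 12 by largest part):
11
10,1
9,2
9,1,1
8,3
8,2,1
8,1,1,1
7,4
7,3,1
7,2,2
7,2,1,1
6,5
…and 26 more, for 38 total.

38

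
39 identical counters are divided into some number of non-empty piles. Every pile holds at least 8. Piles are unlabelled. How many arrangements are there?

A partial list (first 12 by largest part):
39
31,8
30,9
29,10
28,11
27,12
26,13
25,14
24,15
23,16
23,8,8
22,17
…and 39 more, for 51 total.

51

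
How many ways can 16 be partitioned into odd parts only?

A partial list (first 12 by largest part):
15, 1
13, 3
13, 1, 1, 1
11, 5
11, 3, 1, 1
11, 1, 1, 1, 1, 1
9, 7
9, 5, 1, 1
9, 3, 3, 1
9, 3, 1, 1, 1, 1
9, 1, 1, 1, 1, 1, 1, 1
7, 7, 1, 1
…and 20 more, for 32 total.

32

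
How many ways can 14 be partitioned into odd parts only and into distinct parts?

3

They are:
1 + 13
3 + 11
5 + 9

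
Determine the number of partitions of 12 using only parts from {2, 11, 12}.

2

They are:
12
2+2+2+2+2+2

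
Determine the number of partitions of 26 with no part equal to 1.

478

Enumerating by decreasing first part gives 478 partitions in all.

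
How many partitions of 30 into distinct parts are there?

296

Systematic enumeration (by largest part, then next-largest, …) yields 296.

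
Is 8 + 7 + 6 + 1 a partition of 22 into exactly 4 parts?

The parts sum to 22, and the condition 'there are exactly 4 summands' holds.

Yes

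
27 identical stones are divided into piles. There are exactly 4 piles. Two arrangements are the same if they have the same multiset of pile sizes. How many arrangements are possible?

There are 150 such partitions.

150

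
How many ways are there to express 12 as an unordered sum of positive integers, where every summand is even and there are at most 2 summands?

4

They are:
12
10+2
8+4
6+6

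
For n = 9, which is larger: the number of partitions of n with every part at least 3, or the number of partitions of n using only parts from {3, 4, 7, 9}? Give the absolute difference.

2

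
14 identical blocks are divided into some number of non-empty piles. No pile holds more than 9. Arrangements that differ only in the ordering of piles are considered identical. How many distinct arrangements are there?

Systematic enumeration (by largest part, then next-largest, …) yields 123.

123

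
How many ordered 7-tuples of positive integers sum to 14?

Place 6 bars in the 13 internal gaps of a row of 14 dots: C(13,6) = 1716.

1716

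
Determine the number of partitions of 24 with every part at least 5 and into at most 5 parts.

There are too many to list fully; the first 12 (by largest part) are:
24
19 + 5
18 + 6
17 + 7
16 + 8
15 + 9
14 + 10
14 + 5 + 5
13 + 11
13 + 6 + 5
12 + 12
12 + 7 + 5
…and 14 more, for 26 total.

26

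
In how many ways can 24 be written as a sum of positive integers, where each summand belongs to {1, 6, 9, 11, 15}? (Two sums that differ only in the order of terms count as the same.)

18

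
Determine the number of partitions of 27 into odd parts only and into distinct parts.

Enumerating:
27
23, 3, 1
21, 5, 1
19, 7, 1
19, 5, 3
17, 9, 1
17, 7, 3
15, 11, 1
15, 9, 3
15, 7, 5
13, 11, 3
13, 9, 5
11, 9, 7
11, 7, 5, 3, 1

14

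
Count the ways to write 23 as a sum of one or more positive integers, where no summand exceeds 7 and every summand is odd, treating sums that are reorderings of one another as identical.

46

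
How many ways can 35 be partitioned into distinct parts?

Counting exhaustively, 585 partitions satisfy the conditions.

585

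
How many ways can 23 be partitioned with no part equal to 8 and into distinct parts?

82

There are 82 such partitions.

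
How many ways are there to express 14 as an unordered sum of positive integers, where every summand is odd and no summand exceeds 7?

Listing the qualifying partitions of 14:
7,7
1,1,5,7
1,3,3,7
1,1,1,1,3,7
1,1,1,1,1,1,1,7
1,3,5,5
1,1,1,1,5,5
3,3,3,5
1,1,1,3,3,5
1,1,1,1,1,1,3,5
1,1,1,1,1,1,1,1,1,5
1,1,3,3,3,3
1,1,1,1,1,3,3,3
1,1,1,1,1,1,1,1,3,3
1,1,1,1,1,1,1,1,1,1,1,3
1,1,1,1,1,1,1,1,1,1,1,1,1,1
That's 16 in total.

16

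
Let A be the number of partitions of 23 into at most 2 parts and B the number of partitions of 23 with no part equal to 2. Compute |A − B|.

451

Partitions of 23 into at most 2 parts: 12.
Partitions of 23 with no part equal to 2: 463.
|12 − 463| = 451.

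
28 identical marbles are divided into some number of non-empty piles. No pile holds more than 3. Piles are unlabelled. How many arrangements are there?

Direct enumeration gives 80 partitions.

80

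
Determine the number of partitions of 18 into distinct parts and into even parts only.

Listing the qualifying partitions of 18:
18
16, 2
14, 4
12, 6
12, 4, 2
10, 8
10, 6, 2
8, 6, 4
Counting gives 8.

8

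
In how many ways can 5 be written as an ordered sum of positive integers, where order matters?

16

Each of the 4 gaps between 5 units is either a break or not: 2^4 = 16.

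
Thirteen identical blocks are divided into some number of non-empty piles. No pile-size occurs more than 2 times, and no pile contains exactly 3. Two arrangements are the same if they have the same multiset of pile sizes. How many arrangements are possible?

25

The partitions of 13 that satisfy the conditions:
13
1, 12
2, 11
1, 1, 11
1, 2, 10
4, 9
2, 2, 9
1, 1, 2, 9
5, 8
1, 4, 8
1, 2, 2, 8
6, 7
1, 5, 7
2, 4, 7
1, 1, 4, 7
1, 1, 2, 2, 7
1, 6, 6
2, 5, 6
1, 1, 5, 6
1, 2, 4, 6
1, 2, 5, 5
4, 4, 5
2, 2, 4, 5
1, 1, 2, 4, 5
1, 2, 2, 4, 4
That's 25 in total.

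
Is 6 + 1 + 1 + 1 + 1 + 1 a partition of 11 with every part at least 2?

No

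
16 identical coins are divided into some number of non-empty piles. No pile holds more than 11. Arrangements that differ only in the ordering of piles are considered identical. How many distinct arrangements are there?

219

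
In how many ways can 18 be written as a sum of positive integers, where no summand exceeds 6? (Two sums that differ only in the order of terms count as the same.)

199

There are 199 such partitions.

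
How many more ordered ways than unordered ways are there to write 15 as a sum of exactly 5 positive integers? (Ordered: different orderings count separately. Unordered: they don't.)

Compositions: C(14,4) = 1001.
Unordered (partitions into 5 parts): 30.
Difference: 1001 − 30 = 971.

971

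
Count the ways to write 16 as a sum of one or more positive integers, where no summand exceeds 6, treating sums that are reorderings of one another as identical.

136

Counting exhaustively, 136 partitions satisfy the conditions.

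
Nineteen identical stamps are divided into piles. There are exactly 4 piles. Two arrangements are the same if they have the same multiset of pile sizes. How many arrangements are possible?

54

A partial list (first 12 by largest part):
16+1+1+1
15+2+1+1
14+3+1+1
14+2+2+1
13+4+1+1
13+3+2+1
13+2+2+2
12+5+1+1
12+4+2+1
12+3+3+1
12+3+2+2
11+6+1+1
…and 42 more, for 54 total.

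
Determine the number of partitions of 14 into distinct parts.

22

Enumerating:
14
1 + 13
2 + 12
3 + 11
1 + 2 + 11
4 + 10
1 + 3 + 10
5 + 9
1 + 4 + 9
2 + 3 + 9
6 + 8
1 + 5 + 8
2 + 4 + 8
1 + 2 + 3 + 8
1 + 6 + 7
2 + 5 + 7
3 + 4 + 7
1 + 2 + 4 + 7
3 + 5 + 6
1 + 2 + 5 + 6
1 + 3 + 4 + 6
2 + 3 + 4 + 5
Counting gives 22.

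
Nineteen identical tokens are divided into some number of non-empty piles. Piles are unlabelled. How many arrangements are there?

490

A full systematic count gives 490.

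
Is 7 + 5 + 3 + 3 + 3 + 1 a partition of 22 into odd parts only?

The parts sum to 22, and the condition 'every summand is odd' holds.

Yes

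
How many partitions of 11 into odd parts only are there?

Enumerating:
11
9,1,1
7,3,1
7,1,1,1,1
5,5,1
5,3,3
5,3,1,1,1
5,1,1,1,1,1,1
3,3,3,1,1
3,3,1,1,1,1,1
3,1,1,1,1,1,1,1,1
1,1,1,1,1,1,1,1,1,1,1

12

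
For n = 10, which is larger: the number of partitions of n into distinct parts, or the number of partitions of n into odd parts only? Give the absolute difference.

0

Partitions of 10 into distinct parts: 10.
Partitions of 10 into odd parts only: 10.
|10 − 10| = 0.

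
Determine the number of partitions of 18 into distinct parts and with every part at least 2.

Listing the qualifying partitions of 18:
18
16 + 2
15 + 3
14 + 4
13 + 5
13 + 3 + 2
12 + 6
12 + 4 + 2
11 + 7
11 + 5 + 2
11 + 4 + 3
10 + 8
10 + 6 + 2
10 + 5 + 3
9 + 7 + 2
9 + 6 + 3
9 + 5 + 4
9 + 4 + 3 + 2
8 + 7 + 3
8 + 6 + 4
8 + 5 + 3 + 2
7 + 6 + 5
7 + 6 + 3 + 2
7 + 5 + 4 + 2
6 + 5 + 4 + 3

25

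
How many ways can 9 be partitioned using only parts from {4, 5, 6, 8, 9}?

2

They are:
9
5+4
Counting gives 2.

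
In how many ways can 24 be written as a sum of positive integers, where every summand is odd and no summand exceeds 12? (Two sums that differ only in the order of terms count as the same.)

Enumerating by decreasing first part gives 91 partitions in all.

91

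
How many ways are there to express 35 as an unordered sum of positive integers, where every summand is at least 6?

Enumerating by decreasing first part gives 80 partitions in all.

80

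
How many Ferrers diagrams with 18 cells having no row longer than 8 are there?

Direct enumeration gives 288 partitions.

288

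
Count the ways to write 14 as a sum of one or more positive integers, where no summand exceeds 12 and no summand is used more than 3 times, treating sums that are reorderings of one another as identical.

Direct enumeration gives 80 partitions.

80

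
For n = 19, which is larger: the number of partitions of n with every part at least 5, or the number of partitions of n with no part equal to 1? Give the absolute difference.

95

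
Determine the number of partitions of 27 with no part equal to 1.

574

A full systematic count gives 574.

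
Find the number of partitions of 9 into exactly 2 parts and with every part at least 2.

3

The partitions of 9 that satisfy the conditions:
7,2
6,3
5,4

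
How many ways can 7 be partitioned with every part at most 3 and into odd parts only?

3

Listing the qualifying partitions of 7:
3, 3, 1
3, 1, 1, 1, 1
1, 1, 1, 1, 1, 1, 1
That's 3 in total.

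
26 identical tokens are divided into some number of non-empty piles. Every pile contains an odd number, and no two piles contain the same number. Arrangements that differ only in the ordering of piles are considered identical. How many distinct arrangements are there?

Enumerating:
25+1
23+3
21+5
19+7
17+9
17+5+3+1
15+11
15+7+3+1
13+9+3+1
13+7+5+1
11+9+5+1
11+7+5+3
Counting gives 12.

12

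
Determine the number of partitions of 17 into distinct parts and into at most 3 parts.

Enumerating:
17
1+16
2+15
3+14
1+2+14
4+13
1+3+13
5+12
1+4+12
2+3+12
6+11
1+5+11
2+4+11
7+10
1+6+10
2+5+10
3+4+10
8+9
1+7+9
2+6+9
3+5+9
2+7+8
3+6+8
4+5+8
4+6+7

25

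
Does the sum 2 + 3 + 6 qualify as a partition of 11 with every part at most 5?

No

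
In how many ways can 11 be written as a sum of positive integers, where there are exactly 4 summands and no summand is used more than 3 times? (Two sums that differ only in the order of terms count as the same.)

11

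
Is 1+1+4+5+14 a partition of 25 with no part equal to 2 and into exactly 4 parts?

The parts sum to 25, and the condition 'there are exactly 4 summands' is violated.

No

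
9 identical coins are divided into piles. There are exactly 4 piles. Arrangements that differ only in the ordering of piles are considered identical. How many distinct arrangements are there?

Listing the qualifying partitions of 9:
6 + 1 + 1 + 1
5 + 2 + 1 + 1
4 + 3 + 1 + 1
4 + 2 + 2 + 1
3 + 3 + 2 + 1
3 + 2 + 2 + 2
That's 6 in total.

6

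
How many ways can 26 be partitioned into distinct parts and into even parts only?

They are:
26
24 + 2
22 + 4
20 + 6
20 + 4 + 2
18 + 8
18 + 6 + 2
16 + 10
16 + 8 + 2
16 + 6 + 4
14 + 12
14 + 10 + 2
14 + 8 + 4
14 + 6 + 4 + 2
12 + 10 + 4
12 + 8 + 6
12 + 8 + 4 + 2
10 + 8 + 6 + 2
That's 18 in total.

18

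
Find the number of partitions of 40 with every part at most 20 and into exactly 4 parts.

274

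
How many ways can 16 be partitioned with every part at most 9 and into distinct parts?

They are:
9+7
9+6+1
9+5+2
9+4+3
9+4+2+1
8+7+1
8+6+2
8+5+3
8+5+2+1
8+4+3+1
7+6+3
7+6+2+1
7+5+4
7+5+3+1
7+4+3+2
6+5+4+1
6+5+3+2
6+4+3+2+1
That's 18 in total.

18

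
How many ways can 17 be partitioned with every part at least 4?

They are:
17
13+4
12+5
11+6
10+7
9+8
9+4+4
8+5+4
7+6+4
7+5+5
6+6+5
5+4+4+4
Counting gives 12.

12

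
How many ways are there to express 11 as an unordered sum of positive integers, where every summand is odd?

12

The partitions of 11 that satisfy the conditions:
11
9, 1, 1
7, 3, 1
7, 1, 1, 1, 1
5, 5, 1
5, 3, 3
5, 3, 1, 1, 1
5, 1, 1, 1, 1, 1, 1
3, 3, 3, 1, 1
3, 3, 1, 1, 1, 1, 1
3, 1, 1, 1, 1, 1, 1, 1, 1
1, 1, 1, 1, 1, 1, 1, 1, 1, 1, 1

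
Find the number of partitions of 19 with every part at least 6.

6

The partitions of 19 that satisfy the conditions:
19
13,6
12,7
11,8
10,9
7,6,6
Counting gives 6.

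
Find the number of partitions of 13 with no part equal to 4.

71

A full systematic count gives 71.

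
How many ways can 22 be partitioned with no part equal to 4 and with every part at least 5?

18

Enumerating:
22
5 + 17
6 + 16
7 + 15
8 + 14
9 + 13
10 + 12
5 + 5 + 12
11 + 11
5 + 6 + 11
5 + 7 + 10
6 + 6 + 10
5 + 8 + 9
6 + 7 + 9
6 + 8 + 8
7 + 7 + 8
5 + 5 + 5 + 7
5 + 5 + 6 + 6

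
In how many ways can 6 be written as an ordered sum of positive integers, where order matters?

32

There are 5 gaps and each independently is a cut or not, giving 2^5 = 32.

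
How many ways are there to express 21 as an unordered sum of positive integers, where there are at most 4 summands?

120

Counting exhaustively, 120 partitions satisfy the conditions.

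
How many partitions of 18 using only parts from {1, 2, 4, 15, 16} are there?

A partial list (first 12 by largest part):
16,2
16,1,1
15,2,1
15,1,1,1
4,4,4,4,2
4,4,4,4,1,1
4,4,4,2,2,2
4,4,4,2,2,1,1
4,4,4,2,1,1,1,1
4,4,4,1,1,1,1,1,1
4,4,2,2,2,2,2
4,4,2,2,2,2,1,1
…and 22 more, for 34 total.

34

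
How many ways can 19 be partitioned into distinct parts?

54

There are too many to list fully; the first 12 (by largest part) are:
19
18,1
17,2
16,3
16,2,1
15,4
15,3,1
14,5
14,4,1
14,3,2
13,6
13,5,1
…and 42 more, for 54 total.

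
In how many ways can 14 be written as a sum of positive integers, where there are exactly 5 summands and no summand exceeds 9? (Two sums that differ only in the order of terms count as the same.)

22

They are:
1, 1, 1, 2, 9
1, 1, 1, 3, 8
1, 1, 2, 2, 8
1, 1, 1, 4, 7
1, 1, 2, 3, 7
1, 2, 2, 2, 7
1, 1, 1, 5, 6
1, 1, 2, 4, 6
1, 1, 3, 3, 6
1, 2, 2, 3, 6
2, 2, 2, 2, 6
1, 1, 2, 5, 5
1, 1, 3, 4, 5
1, 2, 2, 4, 5
1, 2, 3, 3, 5
2, 2, 2, 3, 5
1, 1, 4, 4, 4
1, 2, 3, 4, 4
2, 2, 2, 4, 4
1, 3, 3, 3, 4
2, 2, 3, 3, 4
2, 3, 3, 3, 3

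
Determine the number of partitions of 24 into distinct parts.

122

There are 122 such partitions.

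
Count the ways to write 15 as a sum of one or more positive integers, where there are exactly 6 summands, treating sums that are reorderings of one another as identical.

There are too many to list fully; the first 12 (by largest part) are:
10, 1, 1, 1, 1, 1
9, 2, 1, 1, 1, 1
8, 3, 1, 1, 1, 1
8, 2, 2, 1, 1, 1
7, 4, 1, 1, 1, 1
7, 3, 2, 1, 1, 1
7, 2, 2, 2, 1, 1
6, 5, 1, 1, 1, 1
6, 4, 2, 1, 1, 1
6, 3, 3, 1, 1, 1
6, 3, 2, 2, 1, 1
6, 2, 2, 2, 2, 1
…and 14 more, for 26 total.

26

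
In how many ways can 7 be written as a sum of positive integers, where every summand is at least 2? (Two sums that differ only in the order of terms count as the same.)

4

They are:
7
5 + 2
4 + 3
3 + 2 + 2
Counting gives 4.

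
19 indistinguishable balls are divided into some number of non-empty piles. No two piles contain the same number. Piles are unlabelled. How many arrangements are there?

A partial list (first 12 by largest part):
19
18,1
17,2
16,3
16,2,1
15,4
15,3,1
14,5
14,4,1
14,3,2
13,6
13,5,1
…and 42 more, for 54 total.

54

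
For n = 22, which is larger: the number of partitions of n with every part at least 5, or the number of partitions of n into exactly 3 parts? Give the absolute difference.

Partitions of 22 with every part at least 5: 18.
Partitions of 22 into exactly 3 parts: 40.
|18 − 40| = 22.

22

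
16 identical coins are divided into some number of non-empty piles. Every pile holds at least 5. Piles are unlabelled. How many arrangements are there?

The partitions of 16 that satisfy the conditions:
16
11 + 5
10 + 6
9 + 7
8 + 8
6 + 5 + 5
That's 6 in total.

6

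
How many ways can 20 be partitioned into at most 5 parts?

192

Enumerating by decreasing first part gives 192 partitions in all.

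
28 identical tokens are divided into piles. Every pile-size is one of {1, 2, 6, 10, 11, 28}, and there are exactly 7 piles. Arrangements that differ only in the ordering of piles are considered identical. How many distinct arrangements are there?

They are:
1 + 1 + 1 + 1 + 2 + 11 + 11
1 + 1 + 1 + 2 + 2 + 10 + 11
1 + 1 + 1 + 2 + 6 + 6 + 11
1 + 1 + 2 + 2 + 2 + 10 + 10
1 + 1 + 2 + 2 + 6 + 6 + 10
1 + 1 + 2 + 6 + 6 + 6 + 6
That's 6 in total.

6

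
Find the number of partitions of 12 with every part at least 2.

They are:
12
2,10
3,9
4,8
2,2,8
5,7
2,3,7
6,6
2,4,6
3,3,6
2,2,2,6
2,5,5
3,4,5
2,2,3,5
4,4,4
2,2,4,4
2,3,3,4
2,2,2,2,4
3,3,3,3
2,2,2,3,3
2,2,2,2,2,2

21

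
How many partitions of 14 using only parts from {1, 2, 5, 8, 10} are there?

Enumerating:
2, 2, 10
1, 1, 2, 10
1, 1, 1, 1, 10
1, 5, 8
2, 2, 2, 8
1, 1, 2, 2, 8
1, 1, 1, 1, 2, 8
1, 1, 1, 1, 1, 1, 8
2, 2, 5, 5
1, 1, 2, 5, 5
1, 1, 1, 1, 5, 5
1, 2, 2, 2, 2, 5
1, 1, 1, 2, 2, 2, 5
1, 1, 1, 1, 1, 2, 2, 5
1, 1, 1, 1, 1, 1, 1, 2, 5
1, 1, 1, 1, 1, 1, 1, 1, 1, 5
2, 2, 2, 2, 2, 2, 2
1, 1, 2, 2, 2, 2, 2, 2
1, 1, 1, 1, 2, 2, 2, 2, 2
1, 1, 1, 1, 1, 1, 2, 2, 2, 2
1, 1, 1, 1, 1, 1, 1, 1, 2, 2, 2
1, 1, 1, 1, 1, 1, 1, 1, 1, 1, 2, 2
1, 1, 1, 1, 1, 1, 1, 1, 1, 1, 1, 1, 2
1, 1, 1, 1, 1, 1, 1, 1, 1, 1, 1, 1, 1, 1
That's 24 in total.

24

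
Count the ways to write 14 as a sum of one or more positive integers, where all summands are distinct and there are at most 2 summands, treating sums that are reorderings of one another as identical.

The partitions of 14 that satisfy the conditions:
14
13, 1
12, 2
11, 3
10, 4
9, 5
8, 6
Counting gives 7.

7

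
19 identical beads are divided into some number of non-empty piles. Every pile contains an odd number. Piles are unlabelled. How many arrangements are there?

A partial list (first 12 by largest part):
19
17,1,1
15,3,1
15,1,1,1,1
13,5,1
13,3,3
13,3,1,1,1
13,1,1,1,1,1,1
11,7,1
11,5,3
11,5,1,1,1
11,3,3,1,1
…and 42 more, for 54 total.

54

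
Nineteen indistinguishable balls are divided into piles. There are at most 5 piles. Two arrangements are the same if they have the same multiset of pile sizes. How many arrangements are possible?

There are 164 such partitions.

164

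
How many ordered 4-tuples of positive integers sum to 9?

Equivalently, choose which 3 of the 8 gaps become plus signs: C(8,3) = 56.

56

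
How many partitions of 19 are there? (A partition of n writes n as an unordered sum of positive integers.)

490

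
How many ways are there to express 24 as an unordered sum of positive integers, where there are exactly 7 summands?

201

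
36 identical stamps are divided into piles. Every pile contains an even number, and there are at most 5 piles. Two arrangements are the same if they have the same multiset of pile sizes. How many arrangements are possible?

141

Counting exhaustively, 141 partitions satisfy the conditions.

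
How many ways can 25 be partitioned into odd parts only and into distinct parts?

Listing the qualifying partitions of 25:
25
21,3,1
19,5,1
17,7,1
17,5,3
15,9,1
15,7,3
13,11,1
13,9,3
13,7,5
11,9,5
9,7,5,3,1
Counting gives 12.

12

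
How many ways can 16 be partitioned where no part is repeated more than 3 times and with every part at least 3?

They are:
16
13 + 3
12 + 4
11 + 5
10 + 6
10 + 3 + 3
9 + 7
9 + 4 + 3
8 + 8
8 + 5 + 3
8 + 4 + 4
7 + 6 + 3
7 + 5 + 4
7 + 3 + 3 + 3
6 + 6 + 4
6 + 5 + 5
6 + 4 + 3 + 3
5 + 5 + 3 + 3
5 + 4 + 4 + 3
That's 19 in total.

19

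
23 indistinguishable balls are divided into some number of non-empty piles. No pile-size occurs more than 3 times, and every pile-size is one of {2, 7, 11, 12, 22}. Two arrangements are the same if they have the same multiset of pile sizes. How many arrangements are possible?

3

Listing the qualifying partitions of 23:
11+12
2+2+7+12
2+7+7+7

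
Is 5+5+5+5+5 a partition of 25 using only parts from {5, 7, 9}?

The parts sum to 25, and the condition 'each summand belongs to {5, 7, 9}' holds.

Yes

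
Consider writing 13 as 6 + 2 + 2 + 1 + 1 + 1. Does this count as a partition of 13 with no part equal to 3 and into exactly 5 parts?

No

The parts sum to 13, and the condition 'there are exactly 5 summands' is violated.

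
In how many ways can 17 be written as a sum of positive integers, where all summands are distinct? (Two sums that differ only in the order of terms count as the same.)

There are too many to list fully; the first 12 (by largest part) are:
17
16+1
15+2
14+3
14+2+1
13+4
13+3+1
12+5
12+4+1
12+3+2
11+6
11+5+1
…and 26 more, for 38 total.

38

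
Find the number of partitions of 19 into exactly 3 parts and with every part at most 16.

29

There are too many to list fully; the first 12 (by largest part) are:
16+2+1
15+3+1
15+2+2
14+4+1
14+3+2
13+5+1
13+4+2
13+3+3
12+6+1
12+5+2
12+4+3
11+7+1
…and 17 more, for 29 total.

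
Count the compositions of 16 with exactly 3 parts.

Equivalently, choose which 2 of the 15 gaps become plus signs: C(15,2) = 105.

105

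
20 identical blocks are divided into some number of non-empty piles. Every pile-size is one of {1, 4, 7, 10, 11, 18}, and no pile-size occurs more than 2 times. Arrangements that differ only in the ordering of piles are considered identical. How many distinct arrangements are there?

6

They are:
18+1+1
11+7+1+1
11+4+4+1
10+10
10+4+4+1+1
7+7+4+1+1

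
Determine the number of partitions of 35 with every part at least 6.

Systematic enumeration (by largest part, then next-largest, …) yields 80.

80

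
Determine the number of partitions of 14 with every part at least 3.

13

The partitions of 14 that satisfy the conditions:
14
11+3
10+4
9+5
8+6
8+3+3
7+7
7+4+3
6+5+3
6+4+4
5+5+4
5+3+3+3
4+4+3+3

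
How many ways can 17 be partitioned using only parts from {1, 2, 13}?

12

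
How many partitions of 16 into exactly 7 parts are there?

A partial list (first 12 by largest part):
1,1,1,1,1,1,10
1,1,1,1,1,2,9
1,1,1,1,1,3,8
1,1,1,1,2,2,8
1,1,1,1,1,4,7
1,1,1,1,2,3,7
1,1,1,2,2,2,7
1,1,1,1,1,5,6
1,1,1,1,2,4,6
1,1,1,1,3,3,6
1,1,1,2,2,3,6
1,1,2,2,2,2,6
…and 16 more, for 28 total.

28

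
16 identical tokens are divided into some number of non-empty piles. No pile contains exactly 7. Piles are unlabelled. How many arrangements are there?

201

Direct enumeration gives 201 partitions.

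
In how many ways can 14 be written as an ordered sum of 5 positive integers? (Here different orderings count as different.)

715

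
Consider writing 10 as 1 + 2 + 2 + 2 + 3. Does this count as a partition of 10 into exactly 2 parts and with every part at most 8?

The parts sum to 10, and the condition 'there are exactly 2 summands' is violated.

No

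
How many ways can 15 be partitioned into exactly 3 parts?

19

They are:
13,1,1
12,2,1
11,3,1
11,2,2
10,4,1
10,3,2
9,5,1
9,4,2
9,3,3
8,6,1
8,5,2
8,4,3
7,7,1
7,6,2
7,5,3
7,4,4
6,6,3
6,5,4
5,5,5
That's 19 in total.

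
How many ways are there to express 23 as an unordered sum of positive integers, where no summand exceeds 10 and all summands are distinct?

36

There are too many to list fully; the first 12 (by largest part) are:
10+9+4
10+9+3+1
10+8+5
10+8+4+1
10+8+3+2
10+7+6
10+7+5+1
10+7+4+2
10+7+3+2+1
10+6+5+2
10+6+4+3
10+6+4+2+1
…and 24 more, for 36 total.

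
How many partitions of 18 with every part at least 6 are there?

6

Enumerating:
18
12,6
11,7
10,8
9,9
6,6,6
Counting gives 6.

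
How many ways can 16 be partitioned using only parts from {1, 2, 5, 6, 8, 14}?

45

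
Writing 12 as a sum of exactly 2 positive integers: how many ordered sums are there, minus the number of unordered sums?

Ordered (compositions into 2 parts): C(11,1) = 11.
Unordered (partitions into 2 parts): 6.
Difference: 11 − 6 = 5.

5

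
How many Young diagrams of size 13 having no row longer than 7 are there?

82

There are 82 such partitions.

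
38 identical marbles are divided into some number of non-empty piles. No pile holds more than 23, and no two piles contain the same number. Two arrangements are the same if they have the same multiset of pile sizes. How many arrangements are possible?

A full systematic count gives 754.

754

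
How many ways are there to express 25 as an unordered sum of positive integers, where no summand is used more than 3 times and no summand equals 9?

Counting exhaustively, 744 partitions satisfy the conditions.

744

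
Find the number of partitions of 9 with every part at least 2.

8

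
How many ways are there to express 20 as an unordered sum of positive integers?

627

Direct enumeration gives 627 partitions.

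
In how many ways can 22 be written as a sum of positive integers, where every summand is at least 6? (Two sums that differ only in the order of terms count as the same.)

Enumerating:
22
16+6
15+7
14+8
13+9
12+10
11+11
10+6+6
9+7+6
8+8+6
8+7+7

11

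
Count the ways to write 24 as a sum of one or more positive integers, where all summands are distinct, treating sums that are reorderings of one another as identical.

A full systematic count gives 122.

122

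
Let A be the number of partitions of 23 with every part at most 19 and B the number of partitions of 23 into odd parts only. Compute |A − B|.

1144

Partitions of 23 with every part at most 19: 1248.
Partitions of 23 into odd parts only: 104.
|1248 − 104| = 1144.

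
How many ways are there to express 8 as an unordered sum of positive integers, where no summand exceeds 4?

Enumerating:
4, 4
4, 3, 1
4, 2, 2
4, 2, 1, 1
4, 1, 1, 1, 1
3, 3, 2
3, 3, 1, 1
3, 2, 2, 1
3, 2, 1, 1, 1
3, 1, 1, 1, 1, 1
2, 2, 2, 2
2, 2, 2, 1, 1
2, 2, 1, 1, 1, 1
2, 1, 1, 1, 1, 1, 1
1, 1, 1, 1, 1, 1, 1, 1
That's 15 in total.

15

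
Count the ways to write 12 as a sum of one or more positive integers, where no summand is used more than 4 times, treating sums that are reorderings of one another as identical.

There are too many to list fully; the first 12 (by largest part) are:
12
11, 1
10, 2
10, 1, 1
9, 3
9, 2, 1
9, 1, 1, 1
8, 4
8, 3, 1
8, 2, 2
8, 2, 1, 1
8, 1, 1, 1, 1
…and 48 more, for 60 total.

60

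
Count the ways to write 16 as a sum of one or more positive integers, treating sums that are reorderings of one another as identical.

231

Counting exhaustively, 231 partitions satisfy the conditions.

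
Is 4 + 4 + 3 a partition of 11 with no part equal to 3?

No

The parts sum to 11, and the condition 'no summand equals 3' is violated.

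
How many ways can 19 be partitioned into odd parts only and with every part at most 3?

7

They are:
3,3,3,3,3,3,1
3,3,3,3,3,1,1,1,1
3,3,3,3,1,1,1,1,1,1,1
3,3,3,1,1,1,1,1,1,1,1,1,1
3,3,1,1,1,1,1,1,1,1,1,1,1,1,1
3,1,1,1,1,1,1,1,1,1,1,1,1,1,1,1,1
1,1,1,1,1,1,1,1,1,1,1,1,1,1,1,1,1,1,1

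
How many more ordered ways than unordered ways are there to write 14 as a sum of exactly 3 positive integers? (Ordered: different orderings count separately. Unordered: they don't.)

Ordered (compositions into 3 parts): C(13,2) = 78.
Partitions of 14 into exactly 3 parts: 16.
Difference: 78 − 16 = 62.

62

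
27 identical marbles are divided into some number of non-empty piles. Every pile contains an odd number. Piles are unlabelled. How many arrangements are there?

192

A full systematic count gives 192.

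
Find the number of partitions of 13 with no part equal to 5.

Enumerating by decreasing first part gives 79 partitions in all.

79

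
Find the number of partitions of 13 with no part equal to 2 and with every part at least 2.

The partitions of 13 that satisfy the conditions:
13
10+3
9+4
8+5
7+6
7+3+3
6+4+3
5+5+3
5+4+4
4+3+3+3
Counting gives 10.

10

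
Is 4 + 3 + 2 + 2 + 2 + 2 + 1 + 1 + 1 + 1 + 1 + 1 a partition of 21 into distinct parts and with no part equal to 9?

The parts sum to 21, and the condition 'all summands are distinct' is violated.

No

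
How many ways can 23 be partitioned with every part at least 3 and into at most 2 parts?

10

Listing the qualifying partitions of 23:
23
20 + 3
19 + 4
18 + 5
17 + 6
16 + 7
15 + 8
14 + 9
13 + 10
12 + 11
That's 10 in total.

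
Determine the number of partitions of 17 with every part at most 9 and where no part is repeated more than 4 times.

A full systematic count gives 164.

164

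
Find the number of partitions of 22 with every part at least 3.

There are 73 such partitions.

73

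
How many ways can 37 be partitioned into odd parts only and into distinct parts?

35

There are too many to list fully; the first 12 (by largest part) are:
37
33+3+1
31+5+1
29+7+1
29+5+3
27+9+1
27+7+3
25+11+1
25+9+3
25+7+5
23+13+1
23+11+3
…and 23 more, for 35 total.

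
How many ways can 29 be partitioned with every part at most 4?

There are 270 such partitions.

270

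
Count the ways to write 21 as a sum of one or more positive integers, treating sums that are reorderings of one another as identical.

792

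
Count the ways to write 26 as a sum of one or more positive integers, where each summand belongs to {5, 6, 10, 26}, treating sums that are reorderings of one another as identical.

4

Listing the qualifying partitions of 26:
26
10+10+6
10+6+5+5
6+5+5+5+5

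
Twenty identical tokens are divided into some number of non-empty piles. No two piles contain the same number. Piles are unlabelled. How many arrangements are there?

A partial list (first 12 by largest part):
20
19,1
18,2
17,3
17,2,1
16,4
16,3,1
15,5
15,4,1
15,3,2
14,6
14,5,1
…and 52 more, for 64 total.

64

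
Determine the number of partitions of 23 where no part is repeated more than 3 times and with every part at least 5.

21

The partitions of 23 that satisfy the conditions:
23
5 + 18
6 + 17
7 + 16
8 + 15
9 + 14
10 + 13
5 + 5 + 13
11 + 12
5 + 6 + 12
5 + 7 + 11
6 + 6 + 11
5 + 8 + 10
6 + 7 + 10
5 + 9 + 9
6 + 8 + 9
7 + 7 + 9
7 + 8 + 8
5 + 5 + 5 + 8
5 + 5 + 6 + 7
5 + 6 + 6 + 6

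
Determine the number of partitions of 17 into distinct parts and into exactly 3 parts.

They are:
14+2+1
13+3+1
12+4+1
12+3+2
11+5+1
11+4+2
10+6+1
10+5+2
10+4+3
9+7+1
9+6+2
9+5+3
8+7+2
8+6+3
8+5+4
7+6+4

16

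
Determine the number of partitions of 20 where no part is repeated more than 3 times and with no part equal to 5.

Counting exhaustively, 216 partitions satisfy the conditions.

216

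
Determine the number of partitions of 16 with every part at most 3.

There are too many to list fully; the first 12 (by largest part) are:
1 + 3 + 3 + 3 + 3 + 3
2 + 2 + 3 + 3 + 3 + 3
1 + 1 + 2 + 3 + 3 + 3 + 3
1 + 1 + 1 + 1 + 3 + 3 + 3 + 3
1 + 2 + 2 + 2 + 3 + 3 + 3
1 + 1 + 1 + 2 + 2 + 3 + 3 + 3
1 + 1 + 1 + 1 + 1 + 2 + 3 + 3 + 3
1 + 1 + 1 + 1 + 1 + 1 + 1 + 3 + 3 + 3
2 + 2 + 2 + 2 + 2 + 3 + 3
1 + 1 + 2 + 2 + 2 + 2 + 3 + 3
1 + 1 + 1 + 1 + 2 + 2 + 2 + 3 + 3
1 + 1 + 1 + 1 + 1 + 1 + 2 + 2 + 3 + 3
…and 18 more, for 30 total.

30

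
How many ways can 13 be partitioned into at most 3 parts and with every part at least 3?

9

Listing the qualifying partitions of 13:
13
10 + 3
9 + 4
8 + 5
7 + 6
7 + 3 + 3
6 + 4 + 3
5 + 5 + 3
5 + 4 + 4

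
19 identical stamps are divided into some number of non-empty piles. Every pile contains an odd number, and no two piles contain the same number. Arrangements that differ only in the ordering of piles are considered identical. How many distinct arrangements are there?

6

They are:
19
1 + 3 + 15
1 + 5 + 13
1 + 7 + 11
3 + 5 + 11
3 + 7 + 9
That's 6 in total.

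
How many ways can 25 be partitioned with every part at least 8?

7

The partitions of 25 that satisfy the conditions:
25
17+8
16+9
15+10
14+11
13+12
9+8+8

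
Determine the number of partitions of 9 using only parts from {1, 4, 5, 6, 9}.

7

Listing the qualifying partitions of 9:
9
1,1,1,6
4,5
1,1,1,1,5
1,4,4
1,1,1,1,1,4
1,1,1,1,1,1,1,1,1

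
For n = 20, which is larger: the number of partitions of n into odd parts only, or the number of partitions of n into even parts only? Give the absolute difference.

22

Partitions of 20 into odd parts only: 64.
Partitions of 20 into even parts only: 42.
|64 − 42| = 22.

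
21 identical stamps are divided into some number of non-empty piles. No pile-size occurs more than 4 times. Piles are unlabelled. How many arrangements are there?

A full systematic count gives 505.

505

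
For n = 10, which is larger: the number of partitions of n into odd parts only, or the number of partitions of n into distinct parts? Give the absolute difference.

Partitions of 10 into odd parts only: 10.
Partitions of 10 into distinct parts: 10.
|10 − 10| = 0.

0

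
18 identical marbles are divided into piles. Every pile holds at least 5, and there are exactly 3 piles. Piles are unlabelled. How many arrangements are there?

3

The partitions of 18 that satisfy the conditions:
5,5,8
5,6,7
6,6,6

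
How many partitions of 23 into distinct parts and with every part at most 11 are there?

There are too many to list fully; the first 12 (by largest part) are:
2, 10, 11
3, 9, 11
1, 2, 9, 11
4, 8, 11
1, 3, 8, 11
5, 7, 11
1, 4, 7, 11
2, 3, 7, 11
1, 5, 6, 11
2, 4, 6, 11
1, 2, 3, 6, 11
3, 4, 5, 11
…and 37 more, for 49 total.

49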